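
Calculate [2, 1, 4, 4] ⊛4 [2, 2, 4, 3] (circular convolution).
Use y[k] = Σ_j a[j]·b[(k-j) mod 4]. y[0] = 2×2 + 1×3 + 4×4 + 4×2 = 31; y[1] = 2×2 + 1×2 + 4×3 + 4×4 = 34; y[2] = 2×4 + 1×2 + 4×2 + 4×3 = 30; y[3] = 2×3 + 1×4 + 4×2 + 4×2 = 26. Result: [31, 34, 30, 26]

[31, 34, 30, 26]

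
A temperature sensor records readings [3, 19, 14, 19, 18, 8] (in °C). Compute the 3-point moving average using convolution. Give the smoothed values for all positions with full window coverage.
3-point moving average kernel = [1, 1, 1]. Apply in 'valid' mode (full window coverage): avg[0] = (3 + 19 + 14) / 3 = 12.0; avg[1] = (19 + 14 + 19) / 3 = 17.33; avg[2] = (14 + 19 + 18) / 3 = 17.0; avg[3] = (19 + 18 + 8) / 3 = 15.0. Smoothed values: [12.0, 17.33, 17.0, 15.0]

[12.0, 17.33, 17.0, 15.0]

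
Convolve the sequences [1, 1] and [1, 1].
y[0] = 1×1 = 1; y[1] = 1×1 + 1×1 = 2; y[2] = 1×1 = 1

[1, 2, 1]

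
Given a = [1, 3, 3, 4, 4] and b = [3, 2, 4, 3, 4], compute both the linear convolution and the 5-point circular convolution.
Linear: y_lin[0] = 1×3 = 3; y_lin[1] = 1×2 + 3×3 = 11; y_lin[2] = 1×4 + 3×2 + 3×3 = 19; y_lin[3] = 1×3 + 3×4 + 3×2 + 4×3 = 33; y_lin[4] = 1×4 + 3×3 + 3×4 + 4×2 + 4×3 = 45; y_lin[5] = 3×4 + 3×3 + 4×4 + 4×2 = 45; y_lin[6] = 3×4 + 4×3 + 4×4 = 40; y_lin[7] = 4×4 + 4×3 = 28; y_lin[8] = 4×4 = 16 → [3, 11, 19, 33, 45, 45, 40, 28, 16]. Circular (length 5): y[0] = 1×3 + 3×4 + 3×3 + 4×4 + 4×2 = 48; y[1] = 1×2 + 3×3 + 3×4 + 4×3 + 4×4 = 51; y[2] = 1×4 + 3×2 + 3×3 + 4×4 + 4×3 = 47; y[3] = 1×3 + 3×4 + 3×2 + 4×3 + 4×4 = 49; y[4] = 1×4 + 3×3 + 3×4 + 4×2 + 4×3 = 45 → [48, 51, 47, 49, 45]

Linear: [3, 11, 19, 33, 45, 45, 40, 28, 16], Circular: [48, 51, 47, 49, 45]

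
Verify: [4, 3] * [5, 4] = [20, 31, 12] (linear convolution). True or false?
Recompute linear convolution of [4, 3] and [5, 4]: y[0] = 4×5 = 20; y[1] = 4×4 + 3×5 = 31; y[2] = 3×4 = 12 → [20, 31, 12]. Given [20, 31, 12] matches, so answer: Yes

Yes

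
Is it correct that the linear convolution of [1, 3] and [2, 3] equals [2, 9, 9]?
Recompute linear convolution of [1, 3] and [2, 3]: y[0] = 1×2 = 2; y[1] = 1×3 + 3×2 = 9; y[2] = 3×3 = 9 → [2, 9, 9]. Given [2, 9, 9] matches, so answer: Yes

Yes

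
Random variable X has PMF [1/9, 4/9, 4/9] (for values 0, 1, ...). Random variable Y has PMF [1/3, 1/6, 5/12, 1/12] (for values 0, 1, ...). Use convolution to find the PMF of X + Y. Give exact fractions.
P(X+Y=k) = Σ_i P(X=i)·P(Y=k-i) — a convolution of [1/9, 4/9, 4/9] and [1/3, 1/6, 5/12, 1/12]. P(X+Y=0) = (1/9)×(1/3) = 1/27; P(X+Y=1) = (1/9)×(1/6) + (4/9)×(1/3) = 1/54 + 4/27 = 1/6; P(X+Y=2) = (1/9)×(5/12) + (4/9)×(1/6) + (4/9)×(1/3) = 5/108 + 2/27 + 4/27 = 29/108; P(X+Y=3) = (1/9)×(1/12) + (4/9)×(5/12) + (4/9)×(1/6) = 1/108 + 5/27 + 2/27 = 29/108; P(X+Y=4) = (4/9)×(1/12) + (4/9)×(5/12) = 1/27 + 5/27 = 2/9; P(X+Y=5) = (4/9)×(1/12) = 1/27. PMF: [1/27, 1/6, 29/108, 29/108, 2/9, 1/27] (sums to 1 ✓)

[1/27, 1/6, 29/108, 29/108, 2/9, 1/27]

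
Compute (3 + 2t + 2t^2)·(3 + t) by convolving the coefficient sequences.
Ascending coefficients: a = [3, 2, 2], b = [3, 1]. c[0] = 3×3 = 9; c[1] = 3×1 + 2×3 = 9; c[2] = 2×1 + 2×3 = 8; c[3] = 2×1 = 2. Result coefficients: [9, 9, 8, 2] → 9 + 9t + 8t^2 + 2t^3

9 + 9t + 8t^2 + 2t^3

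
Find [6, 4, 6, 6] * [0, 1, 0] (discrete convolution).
y[0] = 6×0 = 0; y[1] = 6×1 + 4×0 = 6; y[2] = 6×0 + 4×1 + 6×0 = 4; y[3] = 4×0 + 6×1 + 6×0 = 6; y[4] = 6×0 + 6×1 = 6; y[5] = 6×0 = 0

[0, 6, 4, 6, 6, 0]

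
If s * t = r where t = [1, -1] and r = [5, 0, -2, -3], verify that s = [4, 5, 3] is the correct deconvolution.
Forward-compute [4, 5, 3] * [1, -1]: r[0] = 4×1 = 4; r[1] = 4×-1 + 5×1 = 1; r[2] = 5×-1 + 3×1 = -2; r[3] = 3×-1 = -3 → [4, 1, -2, -3]. Does not match given r = [5, 0, -2, -3].

Not verified. [4, 5, 3] * [1, -1] = [4, 1, -2, -3], which differs from [5, 0, -2, -3] at index 0.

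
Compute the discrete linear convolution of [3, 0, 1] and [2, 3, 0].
y[0] = 3×2 = 6; y[1] = 3×3 + 0×2 = 9; y[2] = 3×0 + 0×3 + 1×2 = 2; y[3] = 0×0 + 1×3 = 3; y[4] = 1×0 = 0

[6, 9, 2, 3, 0]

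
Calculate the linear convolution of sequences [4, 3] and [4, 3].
y[0] = 4×4 = 16; y[1] = 4×3 + 3×4 = 24; y[2] = 3×3 = 9

[16, 24, 9]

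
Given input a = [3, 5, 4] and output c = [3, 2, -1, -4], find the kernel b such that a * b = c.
Output length 4 = len(a) + len(b) - 1 ⇒ len(b) = 2. Solve b forward using b[k] = (c[k] - Σ_{i≥1} a[i]·b[k-i]) / a[0]: b[0] = c[0] / a[0] = 3 / 3 = 1; b[1] = (c[1] - 5×1) / a[0] = (2 - 5×1) / 3 = -1. So b = [1, -1]. Forward-check [3, 5, 4] * [1, -1]: c[0] = 3×1 = 3; c[1] = 3×-1 + 5×1 = 2; c[2] = 5×-1 + 4×1 = -1; c[3] = 4×-1 = -4 → [3, 2, -1, -4] ✓

[1, -1]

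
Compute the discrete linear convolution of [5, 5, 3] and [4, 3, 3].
y[0] = 5×4 = 20; y[1] = 5×3 + 5×4 = 35; y[2] = 5×3 + 5×3 + 3×4 = 42; y[3] = 5×3 + 3×3 = 24; y[4] = 3×3 = 9

[20, 35, 42, 24, 9]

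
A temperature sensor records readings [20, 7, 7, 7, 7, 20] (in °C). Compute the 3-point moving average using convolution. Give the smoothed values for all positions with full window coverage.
3-point moving average kernel = [1, 1, 1]. Apply in 'valid' mode (full window coverage): avg[0] = (20 + 7 + 7) / 3 = 11.33; avg[1] = (7 + 7 + 7) / 3 = 7.0; avg[2] = (7 + 7 + 7) / 3 = 7.0; avg[3] = (7 + 7 + 20) / 3 = 11.33. Smoothed values: [11.33, 7.0, 7.0, 11.33]

[11.33, 7.0, 7.0, 11.33]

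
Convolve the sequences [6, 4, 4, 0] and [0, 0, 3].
y[0] = 6×0 = 0; y[1] = 6×0 + 4×0 = 0; y[2] = 6×3 + 4×0 + 4×0 = 18; y[3] = 4×3 + 4×0 + 0×0 = 12; y[4] = 4×3 + 0×0 = 12; y[5] = 0×3 = 0

[0, 0, 18, 12, 12, 0]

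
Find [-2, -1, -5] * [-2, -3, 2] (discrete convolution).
y[0] = -2×-2 = 4; y[1] = -2×-3 + -1×-2 = 8; y[2] = -2×2 + -1×-3 + -5×-2 = 9; y[3] = -1×2 + -5×-3 = 13; y[4] = -5×2 = -10

[4, 8, 9, 13, -10]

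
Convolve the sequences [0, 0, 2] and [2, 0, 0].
y[0] = 0×2 = 0; y[1] = 0×0 + 0×2 = 0; y[2] = 0×0 + 0×0 + 2×2 = 4; y[3] = 0×0 + 2×0 = 0; y[4] = 2×0 = 0

[0, 0, 4, 0, 0]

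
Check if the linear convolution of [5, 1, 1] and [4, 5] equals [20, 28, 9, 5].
Recompute linear convolution of [5, 1, 1] and [4, 5]: y[0] = 5×4 = 20; y[1] = 5×5 + 1×4 = 29; y[2] = 1×5 + 1×4 = 9; y[3] = 1×5 = 5 → [20, 29, 9, 5]. Compare to given [20, 28, 9, 5]: they differ at index 1: given 28, correct 29, so answer: No

No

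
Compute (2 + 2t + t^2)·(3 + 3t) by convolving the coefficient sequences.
Ascending coefficients: a = [2, 2, 1], b = [3, 3]. c[0] = 2×3 = 6; c[1] = 2×3 + 2×3 = 12; c[2] = 2×3 + 1×3 = 9; c[3] = 1×3 = 3. Result coefficients: [6, 12, 9, 3] → 6 + 12t + 9t^2 + 3t^3

6 + 12t + 9t^2 + 3t^3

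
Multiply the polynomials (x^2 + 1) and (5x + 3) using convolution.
Ascending coefficients: a = [1, 0, 1], b = [3, 5]. c[0] = 1×3 = 3; c[1] = 1×5 + 0×3 = 5; c[2] = 0×5 + 1×3 = 3; c[3] = 1×5 = 5. Result coefficients: [3, 5, 3, 5] → 5x^3 + 3x^2 + 5x + 3

5x^3 + 3x^2 + 5x + 3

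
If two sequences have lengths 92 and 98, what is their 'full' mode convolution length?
Linear/full convolution length: m + n - 1 = 92 + 98 - 1 = 189

189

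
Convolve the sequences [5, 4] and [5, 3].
y[0] = 5×5 = 25; y[1] = 5×3 + 4×5 = 35; y[2] = 4×3 = 12

[25, 35, 12]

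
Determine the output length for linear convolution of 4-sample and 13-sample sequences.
Linear/full convolution length: m + n - 1 = 4 + 13 - 1 = 16

16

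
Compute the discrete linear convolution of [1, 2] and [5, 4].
y[0] = 1×5 = 5; y[1] = 1×4 + 2×5 = 14; y[2] = 2×4 = 8

[5, 14, 8]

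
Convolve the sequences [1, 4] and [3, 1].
y[0] = 1×3 = 3; y[1] = 1×1 + 4×3 = 13; y[2] = 4×1 = 4

[3, 13, 4]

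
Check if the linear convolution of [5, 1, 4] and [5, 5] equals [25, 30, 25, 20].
Recompute linear convolution of [5, 1, 4] and [5, 5]: y[0] = 5×5 = 25; y[1] = 5×5 + 1×5 = 30; y[2] = 1×5 + 4×5 = 25; y[3] = 4×5 = 20 → [25, 30, 25, 20]. Given [25, 30, 25, 20] matches, so answer: Yes

Yes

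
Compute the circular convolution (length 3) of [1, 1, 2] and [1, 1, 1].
Use y[k] = Σ_j a[j]·b[(k-j) mod 3]. y[0] = 1×1 + 1×1 + 2×1 = 4; y[1] = 1×1 + 1×1 + 2×1 = 4; y[2] = 1×1 + 1×1 + 2×1 = 4. Result: [4, 4, 4]

[4, 4, 4]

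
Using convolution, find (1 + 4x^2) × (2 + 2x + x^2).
Ascending coefficients: a = [1, 0, 4], b = [2, 2, 1]. c[0] = 1×2 = 2; c[1] = 1×2 + 0×2 = 2; c[2] = 1×1 + 0×2 + 4×2 = 9; c[3] = 0×1 + 4×2 = 8; c[4] = 4×1 = 4. Result coefficients: [2, 2, 9, 8, 4] → 2 + 2x + 9x^2 + 8x^3 + 4x^4

2 + 2x + 9x^2 + 8x^3 + 4x^4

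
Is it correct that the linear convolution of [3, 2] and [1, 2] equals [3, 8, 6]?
Recompute linear convolution of [3, 2] and [1, 2]: y[0] = 3×1 = 3; y[1] = 3×2 + 2×1 = 8; y[2] = 2×2 = 4 → [3, 8, 4]. Compare to given [3, 8, 6]: they differ at index 2: given 6, correct 4, so answer: No

No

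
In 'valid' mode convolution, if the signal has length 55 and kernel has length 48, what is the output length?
'Valid' mode counts only positions where the kernel fully overlaps the signal: m - n + 1 = 55 - 48 + 1 = 8

8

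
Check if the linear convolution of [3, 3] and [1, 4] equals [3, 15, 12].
Recompute linear convolution of [3, 3] and [1, 4]: y[0] = 3×1 = 3; y[1] = 3×4 + 3×1 = 15; y[2] = 3×4 = 12 → [3, 15, 12]. Given [3, 15, 12] matches, so answer: Yes

Yes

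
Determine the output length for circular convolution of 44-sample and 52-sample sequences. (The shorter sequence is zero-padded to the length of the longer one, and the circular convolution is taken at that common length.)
Circular convolution (zero-padding the shorter input) has length max(m, n) = max(44, 52) = 52

52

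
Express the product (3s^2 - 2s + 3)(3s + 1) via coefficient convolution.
Ascending coefficients: a = [3, -2, 3], b = [1, 3]. c[0] = 3×1 = 3; c[1] = 3×3 + -2×1 = 7; c[2] = -2×3 + 3×1 = -3; c[3] = 3×3 = 9. Result coefficients: [3, 7, -3, 9] → 9s^3 - 3s^2 + 7s + 3

9s^3 - 3s^2 + 7s + 3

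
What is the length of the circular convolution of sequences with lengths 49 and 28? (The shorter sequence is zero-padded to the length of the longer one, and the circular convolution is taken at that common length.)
Circular convolution (zero-padding the shorter input) has length max(m, n) = max(49, 28) = 49

49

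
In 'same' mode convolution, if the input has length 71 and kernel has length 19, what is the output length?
'Same' mode returns an output with the same length as the input: 71

71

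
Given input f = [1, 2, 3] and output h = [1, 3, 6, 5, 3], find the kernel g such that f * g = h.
Output length 5 = len(f) + len(g) - 1 ⇒ len(g) = 3. Solve g forward using g[k] = (h[k] - Σ_{i≥1} f[i]·g[k-i]) / f[0]: g[0] = h[0] / f[0] = 1 / 1 = 1; g[1] = (h[1] - 2×1) / f[0] = (3 - 2×1) / 1 = 1; g[2] = (h[2] - 2×1 - 3×1) / f[0] = (6 - 2×1 - 3×1) / 1 = 1. So g = [1, 1, 1]. Forward-check [1, 2, 3] * [1, 1, 1]: h[0] = 1×1 = 1; h[1] = 1×1 + 2×1 = 3; h[2] = 1×1 + 2×1 + 3×1 = 6; h[3] = 2×1 + 3×1 = 5; h[4] = 3×1 = 3 → [1, 3, 6, 5, 3] ✓

[1, 1, 1]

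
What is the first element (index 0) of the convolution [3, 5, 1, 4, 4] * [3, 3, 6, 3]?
Use y[k] = Σ_i a[i]·b[k-i] at k=0. y[0] = 3×3 = 9

9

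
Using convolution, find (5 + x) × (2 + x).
Ascending coefficients: a = [5, 1], b = [2, 1]. c[0] = 5×2 = 10; c[1] = 5×1 + 1×2 = 7; c[2] = 1×1 = 1. Result coefficients: [10, 7, 1] → 10 + 7x + x^2

10 + 7x + x^2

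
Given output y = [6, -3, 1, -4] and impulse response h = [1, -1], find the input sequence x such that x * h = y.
Deconvolve y=[6, -3, 1, -4] by h=[1, -1]. Since h[0]=1, solve forward: x[0] = y[0] / 1 = 6; x[1] = (y[1] - 6×-1) / 1 = 3; x[2] = (y[2] - 3×-1) / 1 = 4. So x = [6, 3, 4]. Check by forward convolution: y[0] = 6×1 = 6; y[1] = 6×-1 + 3×1 = -3; y[2] = 3×-1 + 4×1 = 1; y[3] = 4×-1 = -4

[6, 3, 4]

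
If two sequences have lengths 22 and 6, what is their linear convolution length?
Linear/full convolution length: m + n - 1 = 22 + 6 - 1 = 27

27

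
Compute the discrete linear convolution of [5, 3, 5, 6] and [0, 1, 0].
y[0] = 5×0 = 0; y[1] = 5×1 + 3×0 = 5; y[2] = 5×0 + 3×1 + 5×0 = 3; y[3] = 3×0 + 5×1 + 6×0 = 5; y[4] = 5×0 + 6×1 = 6; y[5] = 6×0 = 0

[0, 5, 3, 5, 6, 0]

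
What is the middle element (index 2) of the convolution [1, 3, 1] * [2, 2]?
Use y[k] = Σ_i a[i]·b[k-i] at k=2. y[2] = 3×2 + 1×2 = 8

8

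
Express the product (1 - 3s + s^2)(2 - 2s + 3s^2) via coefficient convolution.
Ascending coefficients: a = [1, -3, 1], b = [2, -2, 3]. c[0] = 1×2 = 2; c[1] = 1×-2 + -3×2 = -8; c[2] = 1×3 + -3×-2 + 1×2 = 11; c[3] = -3×3 + 1×-2 = -11; c[4] = 1×3 = 3. Result coefficients: [2, -8, 11, -11, 3] → 2 - 8s + 11s^2 - 11s^3 + 3s^4

2 - 8s + 11s^2 - 11s^3 + 3s^4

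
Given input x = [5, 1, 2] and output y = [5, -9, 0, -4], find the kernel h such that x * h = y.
Output length 4 = len(x) + len(h) - 1 ⇒ len(h) = 2. Solve h forward using h[k] = (y[k] - Σ_{i≥1} x[i]·h[k-i]) / x[0]: h[0] = y[0] / x[0] = 5 / 5 = 1; h[1] = (y[1] - 1×1) / x[0] = (-9 - 1×1) / 5 = -2. So h = [1, -2]. Forward-check [5, 1, 2] * [1, -2]: y[0] = 5×1 = 5; y[1] = 5×-2 + 1×1 = -9; y[2] = 1×-2 + 2×1 = 0; y[3] = 2×-2 = -4 → [5, -9, 0, -4] ✓

[1, -2]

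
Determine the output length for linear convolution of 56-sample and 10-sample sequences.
Linear/full convolution length: m + n - 1 = 56 + 10 - 1 = 65

65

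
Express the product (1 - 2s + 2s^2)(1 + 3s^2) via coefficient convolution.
Ascending coefficients: a = [1, -2, 2], b = [1, 0, 3]. c[0] = 1×1 = 1; c[1] = 1×0 + -2×1 = -2; c[2] = 1×3 + -2×0 + 2×1 = 5; c[3] = -2×3 + 2×0 = -6; c[4] = 2×3 = 6. Result coefficients: [1, -2, 5, -6, 6] → 1 - 2s + 5s^2 - 6s^3 + 6s^4

1 - 2s + 5s^2 - 6s^3 + 6s^4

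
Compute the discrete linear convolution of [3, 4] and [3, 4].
y[0] = 3×3 = 9; y[1] = 3×4 + 4×3 = 24; y[2] = 4×4 = 16

[9, 24, 16]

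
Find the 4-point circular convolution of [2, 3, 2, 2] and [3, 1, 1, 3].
Use y[k] = Σ_j a[j]·b[(k-j) mod 4]. y[0] = 2×3 + 3×3 + 2×1 + 2×1 = 19; y[1] = 2×1 + 3×3 + 2×3 + 2×1 = 19; y[2] = 2×1 + 3×1 + 2×3 + 2×3 = 17; y[3] = 2×3 + 3×1 + 2×1 + 2×3 = 17. Result: [19, 19, 17, 17]

[19, 19, 17, 17]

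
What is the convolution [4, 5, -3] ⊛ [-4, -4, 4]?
y[0] = 4×-4 = -16; y[1] = 4×-4 + 5×-4 = -36; y[2] = 4×4 + 5×-4 + -3×-4 = 8; y[3] = 5×4 + -3×-4 = 32; y[4] = -3×4 = -12

[-16, -36, 8, 32, -12]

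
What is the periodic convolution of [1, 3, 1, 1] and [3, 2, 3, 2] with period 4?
Use y[k] = Σ_j x[j]·h[(k-j) mod 4]. y[0] = 1×3 + 3×2 + 1×3 + 1×2 = 14; y[1] = 1×2 + 3×3 + 1×2 + 1×3 = 16; y[2] = 1×3 + 3×2 + 1×3 + 1×2 = 14; y[3] = 1×2 + 3×3 + 1×2 + 1×3 = 16. Result: [14, 16, 14, 16]

[14, 16, 14, 16]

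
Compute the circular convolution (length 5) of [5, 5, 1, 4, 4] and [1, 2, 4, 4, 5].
Use y[k] = Σ_j s[j]·t[(k-j) mod 5]. y[0] = 5×1 + 5×5 + 1×4 + 4×4 + 4×2 = 58; y[1] = 5×2 + 5×1 + 1×5 + 4×4 + 4×4 = 52; y[2] = 5×4 + 5×2 + 1×1 + 4×5 + 4×4 = 67; y[3] = 5×4 + 5×4 + 1×2 + 4×1 + 4×5 = 66; y[4] = 5×5 + 5×4 + 1×4 + 4×2 + 4×1 = 61. Result: [58, 52, 67, 66, 61]

[58, 52, 67, 66, 61]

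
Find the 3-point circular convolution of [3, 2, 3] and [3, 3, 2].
Use y[k] = Σ_j x[j]·h[(k-j) mod 3]. y[0] = 3×3 + 2×2 + 3×3 = 22; y[1] = 3×3 + 2×3 + 3×2 = 21; y[2] = 3×2 + 2×3 + 3×3 = 21. Result: [22, 21, 21]

[22, 21, 21]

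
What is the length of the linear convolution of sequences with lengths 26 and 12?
Linear/full convolution length: m + n - 1 = 26 + 12 - 1 = 37

37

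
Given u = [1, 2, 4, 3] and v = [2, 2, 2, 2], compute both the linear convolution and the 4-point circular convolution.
Linear: y_lin[0] = 1×2 = 2; y_lin[1] = 1×2 + 2×2 = 6; y_lin[2] = 1×2 + 2×2 + 4×2 = 14; y_lin[3] = 1×2 + 2×2 + 4×2 + 3×2 = 20; y_lin[4] = 2×2 + 4×2 + 3×2 = 18; y_lin[5] = 4×2 + 3×2 = 14; y_lin[6] = 3×2 = 6 → [2, 6, 14, 20, 18, 14, 6]. Circular (length 4): y[0] = 1×2 + 2×2 + 4×2 + 3×2 = 20; y[1] = 1×2 + 2×2 + 4×2 + 3×2 = 20; y[2] = 1×2 + 2×2 + 4×2 + 3×2 = 20; y[3] = 1×2 + 2×2 + 4×2 + 3×2 = 20 → [20, 20, 20, 20]

Linear: [2, 6, 14, 20, 18, 14, 6], Circular: [20, 20, 20, 20]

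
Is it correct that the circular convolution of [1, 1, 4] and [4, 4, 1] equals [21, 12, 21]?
Recompute circular convolution of [1, 1, 4] and [4, 4, 1]: y[0] = 1×4 + 1×1 + 4×4 = 21; y[1] = 1×4 + 1×4 + 4×1 = 12; y[2] = 1×1 + 1×4 + 4×4 = 21 → [21, 12, 21]. Given [21, 12, 21] matches, so answer: Yes

Yes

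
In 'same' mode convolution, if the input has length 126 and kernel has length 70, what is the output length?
'Same' mode returns an output with the same length as the input: 126

126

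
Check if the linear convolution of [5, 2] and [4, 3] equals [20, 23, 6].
Recompute linear convolution of [5, 2] and [4, 3]: y[0] = 5×4 = 20; y[1] = 5×3 + 2×4 = 23; y[2] = 2×3 = 6 → [20, 23, 6]. Given [20, 23, 6] matches, so answer: Yes

Yes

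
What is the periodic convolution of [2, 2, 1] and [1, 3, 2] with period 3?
Use y[k] = Σ_j s[j]·t[(k-j) mod 3]. y[0] = 2×1 + 2×2 + 1×3 = 9; y[1] = 2×3 + 2×1 + 1×2 = 10; y[2] = 2×2 + 2×3 + 1×1 = 11. Result: [9, 10, 11]

[9, 10, 11]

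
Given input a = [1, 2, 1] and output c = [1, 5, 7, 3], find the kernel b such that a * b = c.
Output length 4 = len(a) + len(b) - 1 ⇒ len(b) = 2. Solve b forward using b[k] = (c[k] - Σ_{i≥1} a[i]·b[k-i]) / a[0]: b[0] = c[0] / a[0] = 1 / 1 = 1; b[1] = (c[1] - 2×1) / a[0] = (5 - 2×1) / 1 = 3. So b = [1, 3]. Forward-check [1, 2, 1] * [1, 3]: c[0] = 1×1 = 1; c[1] = 1×3 + 2×1 = 5; c[2] = 2×3 + 1×1 = 7; c[3] = 1×3 = 3 → [1, 5, 7, 3] ✓

[1, 3]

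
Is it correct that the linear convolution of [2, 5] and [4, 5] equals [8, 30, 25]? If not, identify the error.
Recompute linear convolution of [2, 5] and [4, 5]: y[0] = 2×4 = 8; y[1] = 2×5 + 5×4 = 30; y[2] = 5×5 = 25 → [8, 30, 25]. Given [8, 30, 25] matches, so answer: Yes

Yes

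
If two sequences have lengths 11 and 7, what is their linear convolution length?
Linear/full convolution length: m + n - 1 = 11 + 7 - 1 = 17

17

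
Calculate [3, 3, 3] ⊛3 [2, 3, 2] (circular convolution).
Use y[k] = Σ_j f[j]·g[(k-j) mod 3]. y[0] = 3×2 + 3×2 + 3×3 = 21; y[1] = 3×3 + 3×2 + 3×2 = 21; y[2] = 3×2 + 3×3 + 3×2 = 21. Result: [21, 21, 21]

[21, 21, 21]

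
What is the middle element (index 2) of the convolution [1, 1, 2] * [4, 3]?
Use y[k] = Σ_i a[i]·b[k-i] at k=2. y[2] = 1×3 + 2×4 = 11

11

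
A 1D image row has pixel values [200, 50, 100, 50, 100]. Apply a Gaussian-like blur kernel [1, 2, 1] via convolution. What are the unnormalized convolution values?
Convolve image row [200, 50, 100, 50, 100] with kernel [1, 2, 1]: y[0] = 200×1 = 200; y[1] = 200×2 + 50×1 = 450; y[2] = 200×1 + 50×2 + 100×1 = 400; y[3] = 50×1 + 100×2 + 50×1 = 300; y[4] = 100×1 + 50×2 + 100×1 = 300; y[5] = 50×1 + 100×2 = 250; y[6] = 100×1 = 100 → [200, 450, 400, 300, 300, 250, 100]. Normalization factor = sum(kernel) = 4.

[200, 450, 400, 300, 300, 250, 100]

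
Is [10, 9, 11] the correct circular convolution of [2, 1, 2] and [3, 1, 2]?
Recompute circular convolution of [2, 1, 2] and [3, 1, 2]: y[0] = 2×3 + 1×2 + 2×1 = 10; y[1] = 2×1 + 1×3 + 2×2 = 9; y[2] = 2×2 + 1×1 + 2×3 = 11 → [10, 9, 11]. Given [10, 9, 11] matches, so answer: Yes

Yes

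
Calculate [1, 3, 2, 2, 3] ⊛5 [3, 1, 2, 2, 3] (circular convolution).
Use y[k] = Σ_j u[j]·v[(k-j) mod 5]. y[0] = 1×3 + 3×3 + 2×2 + 2×2 + 3×1 = 23; y[1] = 1×1 + 3×3 + 2×3 + 2×2 + 3×2 = 26; y[2] = 1×2 + 3×1 + 2×3 + 2×3 + 3×2 = 23; y[3] = 1×2 + 3×2 + 2×1 + 2×3 + 3×3 = 25; y[4] = 1×3 + 3×2 + 2×2 + 2×1 + 3×3 = 24. Result: [23, 26, 23, 25, 24]

[23, 26, 23, 25, 24]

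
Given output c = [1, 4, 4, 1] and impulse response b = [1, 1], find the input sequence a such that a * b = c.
Deconvolve c=[1, 4, 4, 1] by b=[1, 1]. Since b[0]=1, solve forward: a[0] = c[0] / 1 = 1; a[1] = (c[1] - 1×1) / 1 = 3; a[2] = (c[2] - 3×1) / 1 = 1. So a = [1, 3, 1]. Check by forward convolution: c[0] = 1×1 = 1; c[1] = 1×1 + 3×1 = 4; c[2] = 3×1 + 1×1 = 4; c[3] = 1×1 = 1

[1, 3, 1]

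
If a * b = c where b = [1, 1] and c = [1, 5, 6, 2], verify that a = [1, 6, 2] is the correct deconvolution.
Forward-compute [1, 6, 2] * [1, 1]: c[0] = 1×1 = 1; c[1] = 1×1 + 6×1 = 7; c[2] = 6×1 + 2×1 = 8; c[3] = 2×1 = 2 → [1, 7, 8, 2]. Does not match given c = [1, 5, 6, 2].

Not verified. [1, 6, 2] * [1, 1] = [1, 7, 8, 2], which differs from [1, 5, 6, 2] at index 1.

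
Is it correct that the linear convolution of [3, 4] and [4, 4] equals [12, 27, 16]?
Recompute linear convolution of [3, 4] and [4, 4]: y[0] = 3×4 = 12; y[1] = 3×4 + 4×4 = 28; y[2] = 4×4 = 16 → [12, 28, 16]. Compare to given [12, 27, 16]: they differ at index 1: given 27, correct 28, so answer: No

No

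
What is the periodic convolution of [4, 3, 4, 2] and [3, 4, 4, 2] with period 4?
Use y[k] = Σ_j a[j]·b[(k-j) mod 4]. y[0] = 4×3 + 3×2 + 4×4 + 2×4 = 42; y[1] = 4×4 + 3×3 + 4×2 + 2×4 = 41; y[2] = 4×4 + 3×4 + 4×3 + 2×2 = 44; y[3] = 4×2 + 3×4 + 4×4 + 2×3 = 42. Result: [42, 41, 44, 42]

[42, 41, 44, 42]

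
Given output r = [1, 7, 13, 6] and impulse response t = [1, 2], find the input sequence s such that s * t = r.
Deconvolve r=[1, 7, 13, 6] by t=[1, 2]. Since t[0]=1, solve forward: s[0] = r[0] / 1 = 1; s[1] = (r[1] - 1×2) / 1 = 5; s[2] = (r[2] - 5×2) / 1 = 3. So s = [1, 5, 3]. Check by forward convolution: r[0] = 1×1 = 1; r[1] = 1×2 + 5×1 = 7; r[2] = 5×2 + 3×1 = 13; r[3] = 3×2 = 6

[1, 5, 3]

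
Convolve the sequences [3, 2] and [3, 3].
y[0] = 3×3 = 9; y[1] = 3×3 + 2×3 = 15; y[2] = 2×3 = 6

[9, 15, 6]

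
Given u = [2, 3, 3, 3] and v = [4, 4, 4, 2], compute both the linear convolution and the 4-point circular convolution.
Linear: y_lin[0] = 2×4 = 8; y_lin[1] = 2×4 + 3×4 = 20; y_lin[2] = 2×4 + 3×4 + 3×4 = 32; y_lin[3] = 2×2 + 3×4 + 3×4 + 3×4 = 40; y_lin[4] = 3×2 + 3×4 + 3×4 = 30; y_lin[5] = 3×2 + 3×4 = 18; y_lin[6] = 3×2 = 6 → [8, 20, 32, 40, 30, 18, 6]. Circular (length 4): y[0] = 2×4 + 3×2 + 3×4 + 3×4 = 38; y[1] = 2×4 + 3×4 + 3×2 + 3×4 = 38; y[2] = 2×4 + 3×4 + 3×4 + 3×2 = 38; y[3] = 2×2 + 3×4 + 3×4 + 3×4 = 40 → [38, 38, 38, 40]

Linear: [8, 20, 32, 40, 30, 18, 6], Circular: [38, 38, 38, 40]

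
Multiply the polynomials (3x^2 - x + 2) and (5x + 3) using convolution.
Ascending coefficients: a = [2, -1, 3], b = [3, 5]. c[0] = 2×3 = 6; c[1] = 2×5 + -1×3 = 7; c[2] = -1×5 + 3×3 = 4; c[3] = 3×5 = 15. Result coefficients: [6, 7, 4, 15] → 15x^3 + 4x^2 + 7x + 6

15x^3 + 4x^2 + 7x + 6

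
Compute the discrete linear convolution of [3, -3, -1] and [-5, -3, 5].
y[0] = 3×-5 = -15; y[1] = 3×-3 + -3×-5 = 6; y[2] = 3×5 + -3×-3 + -1×-5 = 29; y[3] = -3×5 + -1×-3 = -12; y[4] = -1×5 = -5

[-15, 6, 29, -12, -5]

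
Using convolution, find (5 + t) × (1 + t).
Ascending coefficients: a = [5, 1], b = [1, 1]. c[0] = 5×1 = 5; c[1] = 5×1 + 1×1 = 6; c[2] = 1×1 = 1. Result coefficients: [5, 6, 1] → 5 + 6t + t^2

5 + 6t + t^2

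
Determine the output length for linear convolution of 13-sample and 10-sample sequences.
Linear/full convolution length: m + n - 1 = 13 + 10 - 1 = 22

22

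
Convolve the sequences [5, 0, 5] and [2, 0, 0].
y[0] = 5×2 = 10; y[1] = 5×0 + 0×2 = 0; y[2] = 5×0 + 0×0 + 5×2 = 10; y[3] = 0×0 + 5×0 = 0; y[4] = 5×0 = 0

[10, 0, 10, 0, 0]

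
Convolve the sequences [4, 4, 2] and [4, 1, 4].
y[0] = 4×4 = 16; y[1] = 4×1 + 4×4 = 20; y[2] = 4×4 + 4×1 + 2×4 = 28; y[3] = 4×4 + 2×1 = 18; y[4] = 2×4 = 8

[16, 20, 28, 18, 8]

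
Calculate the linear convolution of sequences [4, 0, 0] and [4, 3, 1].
y[0] = 4×4 = 16; y[1] = 4×3 + 0×4 = 12; y[2] = 4×1 + 0×3 + 0×4 = 4; y[3] = 0×1 + 0×3 = 0; y[4] = 0×1 = 0

[16, 12, 4, 0, 0]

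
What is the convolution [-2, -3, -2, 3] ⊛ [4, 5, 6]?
y[0] = -2×4 = -8; y[1] = -2×5 + -3×4 = -22; y[2] = -2×6 + -3×5 + -2×4 = -35; y[3] = -3×6 + -2×5 + 3×4 = -16; y[4] = -2×6 + 3×5 = 3; y[5] = 3×6 = 18

[-8, -22, -35, -16, 3, 18]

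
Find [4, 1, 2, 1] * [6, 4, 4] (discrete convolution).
y[0] = 4×6 = 24; y[1] = 4×4 + 1×6 = 22; y[2] = 4×4 + 1×4 + 2×6 = 32; y[3] = 1×4 + 2×4 + 1×6 = 18; y[4] = 2×4 + 1×4 = 12; y[5] = 1×4 = 4

[24, 22, 32, 18, 12, 4]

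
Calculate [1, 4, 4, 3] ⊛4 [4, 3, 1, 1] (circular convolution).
Use y[k] = Σ_j a[j]·b[(k-j) mod 4]. y[0] = 1×4 + 4×1 + 4×1 + 3×3 = 21; y[1] = 1×3 + 4×4 + 4×1 + 3×1 = 26; y[2] = 1×1 + 4×3 + 4×4 + 3×1 = 32; y[3] = 1×1 + 4×1 + 4×3 + 3×4 = 29. Result: [21, 26, 32, 29]

[21, 26, 32, 29]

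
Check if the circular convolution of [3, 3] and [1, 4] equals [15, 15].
Recompute circular convolution of [3, 3] and [1, 4]: y[0] = 3×1 + 3×4 = 15; y[1] = 3×4 + 3×1 = 15 → [15, 15]. Given [15, 15] matches, so answer: Yes

Yes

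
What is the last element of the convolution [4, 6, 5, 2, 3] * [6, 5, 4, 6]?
Use y[k] = Σ_i a[i]·b[k-i] at k=7. y[7] = 3×6 = 18

18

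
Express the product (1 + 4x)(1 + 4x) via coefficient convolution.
Ascending coefficients: a = [1, 4], b = [1, 4]. c[0] = 1×1 = 1; c[1] = 1×4 + 4×1 = 8; c[2] = 4×4 = 16. Result coefficients: [1, 8, 16] → 1 + 8x + 16x^2

1 + 8x + 16x^2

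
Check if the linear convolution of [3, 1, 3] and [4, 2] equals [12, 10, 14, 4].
Recompute linear convolution of [3, 1, 3] and [4, 2]: y[0] = 3×4 = 12; y[1] = 3×2 + 1×4 = 10; y[2] = 1×2 + 3×4 = 14; y[3] = 3×2 = 6 → [12, 10, 14, 6]. Compare to given [12, 10, 14, 4]: they differ at index 3: given 4, correct 6, so answer: No

No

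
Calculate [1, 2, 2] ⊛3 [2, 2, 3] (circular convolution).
Use y[k] = Σ_j a[j]·b[(k-j) mod 3]. y[0] = 1×2 + 2×3 + 2×2 = 12; y[1] = 1×2 + 2×2 + 2×3 = 12; y[2] = 1×3 + 2×2 + 2×2 = 11. Result: [12, 12, 11]

[12, 12, 11]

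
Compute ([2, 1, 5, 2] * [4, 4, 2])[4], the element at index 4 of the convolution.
Use y[k] = Σ_i a[i]·b[k-i] at k=4. y[4] = 5×2 + 2×4 = 18

18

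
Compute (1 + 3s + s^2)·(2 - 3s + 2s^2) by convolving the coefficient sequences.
Ascending coefficients: a = [1, 3, 1], b = [2, -3, 2]. c[0] = 1×2 = 2; c[1] = 1×-3 + 3×2 = 3; c[2] = 1×2 + 3×-3 + 1×2 = -5; c[3] = 3×2 + 1×-3 = 3; c[4] = 1×2 = 2. Result coefficients: [2, 3, -5, 3, 2] → 2 + 3s - 5s^2 + 3s^3 + 2s^4

2 + 3s - 5s^2 + 3s^3 + 2s^4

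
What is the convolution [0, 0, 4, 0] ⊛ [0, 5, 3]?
y[0] = 0×0 = 0; y[1] = 0×5 + 0×0 = 0; y[2] = 0×3 + 0×5 + 4×0 = 0; y[3] = 0×3 + 4×5 + 0×0 = 20; y[4] = 4×3 + 0×5 = 12; y[5] = 0×3 = 0

[0, 0, 0, 20, 12, 0]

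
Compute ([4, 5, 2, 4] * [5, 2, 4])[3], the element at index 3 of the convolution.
Use y[k] = Σ_i a[i]·b[k-i] at k=3. y[3] = 5×4 + 2×2 + 4×5 = 44

44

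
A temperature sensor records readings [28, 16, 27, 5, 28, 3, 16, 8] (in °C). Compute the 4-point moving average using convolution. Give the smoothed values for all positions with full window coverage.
4-point moving average kernel = [1, 1, 1, 1]. Apply in 'valid' mode (full window coverage): avg[0] = (28 + 16 + 27 + 5) / 4 = 19.0; avg[1] = (16 + 27 + 5 + 28) / 4 = 19.0; avg[2] = (27 + 5 + 28 + 3) / 4 = 15.75; avg[3] = (5 + 28 + 3 + 16) / 4 = 13.0; avg[4] = (28 + 3 + 16 + 8) / 4 = 13.75. Smoothed values: [19.0, 19.0, 15.75, 13.0, 13.75]

[19.0, 19.0, 15.75, 13.0, 13.75]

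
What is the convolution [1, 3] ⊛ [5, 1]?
y[0] = 1×5 = 5; y[1] = 1×1 + 3×5 = 16; y[2] = 3×1 = 3

[5, 16, 3]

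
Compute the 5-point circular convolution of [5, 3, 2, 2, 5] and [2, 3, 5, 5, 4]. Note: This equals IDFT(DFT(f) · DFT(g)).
Either evaluate y[k] = Σ_j f[j]·g[(k-j) mod 5] directly, or use IDFT(DFT(f) · DFT(g)). y[0] = 5×2 + 3×4 + 2×5 + 2×5 + 5×3 = 57; y[1] = 5×3 + 3×2 + 2×4 + 2×5 + 5×5 = 64; y[2] = 5×5 + 3×3 + 2×2 + 2×4 + 5×5 = 71; y[3] = 5×5 + 3×5 + 2×3 + 2×2 + 5×4 = 70; y[4] = 5×4 + 3×5 + 2×5 + 2×3 + 5×2 = 61. Result: [57, 64, 71, 70, 61]

[57, 64, 71, 70, 61]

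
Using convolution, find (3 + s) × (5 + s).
Ascending coefficients: a = [3, 1], b = [5, 1]. c[0] = 3×5 = 15; c[1] = 3×1 + 1×5 = 8; c[2] = 1×1 = 1. Result coefficients: [15, 8, 1] → 15 + 8s + s^2

15 + 8s + s^2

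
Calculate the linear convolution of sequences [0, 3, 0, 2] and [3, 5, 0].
y[0] = 0×3 = 0; y[1] = 0×5 + 3×3 = 9; y[2] = 0×0 + 3×5 + 0×3 = 15; y[3] = 3×0 + 0×5 + 2×3 = 6; y[4] = 0×0 + 2×5 = 10; y[5] = 2×0 = 0

[0, 9, 15, 6, 10, 0]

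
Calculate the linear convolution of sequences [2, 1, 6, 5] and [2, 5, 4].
y[0] = 2×2 = 4; y[1] = 2×5 + 1×2 = 12; y[2] = 2×4 + 1×5 + 6×2 = 25; y[3] = 1×4 + 6×5 + 5×2 = 44; y[4] = 6×4 + 5×5 = 49; y[5] = 5×4 = 20

[4, 12, 25, 44, 49, 20]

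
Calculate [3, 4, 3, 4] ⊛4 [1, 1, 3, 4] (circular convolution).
Use y[k] = Σ_j u[j]·v[(k-j) mod 4]. y[0] = 3×1 + 4×4 + 3×3 + 4×1 = 32; y[1] = 3×1 + 4×1 + 3×4 + 4×3 = 31; y[2] = 3×3 + 4×1 + 3×1 + 4×4 = 32; y[3] = 3×4 + 4×3 + 3×1 + 4×1 = 31. Result: [32, 31, 32, 31]

[32, 31, 32, 31]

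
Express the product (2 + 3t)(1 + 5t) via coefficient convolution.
Ascending coefficients: a = [2, 3], b = [1, 5]. c[0] = 2×1 = 2; c[1] = 2×5 + 3×1 = 13; c[2] = 3×5 = 15. Result coefficients: [2, 13, 15] → 2 + 13t + 15t^2

2 + 13t + 15t^2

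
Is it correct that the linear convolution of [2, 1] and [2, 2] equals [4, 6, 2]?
Recompute linear convolution of [2, 1] and [2, 2]: y[0] = 2×2 = 4; y[1] = 2×2 + 1×2 = 6; y[2] = 1×2 = 2 → [4, 6, 2]. Given [4, 6, 2] matches, so answer: Yes

Yes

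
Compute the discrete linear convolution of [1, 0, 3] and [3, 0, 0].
y[0] = 1×3 = 3; y[1] = 1×0 + 0×3 = 0; y[2] = 1×0 + 0×0 + 3×3 = 9; y[3] = 0×0 + 3×0 = 0; y[4] = 3×0 = 0

[3, 0, 9, 0, 0]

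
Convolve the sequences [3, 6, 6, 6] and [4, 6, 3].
y[0] = 3×4 = 12; y[1] = 3×6 + 6×4 = 42; y[2] = 3×3 + 6×6 + 6×4 = 69; y[3] = 6×3 + 6×6 + 6×4 = 78; y[4] = 6×3 + 6×6 = 54; y[5] = 6×3 = 18

[12, 42, 69, 78, 54, 18]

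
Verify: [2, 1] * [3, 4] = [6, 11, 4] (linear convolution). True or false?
Recompute linear convolution of [2, 1] and [3, 4]: y[0] = 2×3 = 6; y[1] = 2×4 + 1×3 = 11; y[2] = 1×4 = 4 → [6, 11, 4]. Given [6, 11, 4] matches, so answer: Yes

Yes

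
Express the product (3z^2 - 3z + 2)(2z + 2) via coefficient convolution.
Ascending coefficients: a = [2, -3, 3], b = [2, 2]. c[0] = 2×2 = 4; c[1] = 2×2 + -3×2 = -2; c[2] = -3×2 + 3×2 = 0; c[3] = 3×2 = 6. Result coefficients: [4, -2, 0, 6] → 6z^3 - 2z + 4

6z^3 - 2z + 4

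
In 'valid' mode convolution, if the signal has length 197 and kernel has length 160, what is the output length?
'Valid' mode counts only positions where the kernel fully overlaps the signal: m - n + 1 = 197 - 160 + 1 = 38

38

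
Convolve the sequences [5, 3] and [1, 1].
y[0] = 5×1 = 5; y[1] = 5×1 + 3×1 = 8; y[2] = 3×1 = 3

[5, 8, 3]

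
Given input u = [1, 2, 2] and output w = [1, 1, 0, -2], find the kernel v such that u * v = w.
Output length 4 = len(u) + len(v) - 1 ⇒ len(v) = 2. Solve v forward using v[k] = (w[k] - Σ_{i≥1} u[i]·v[k-i]) / u[0]: v[0] = w[0] / u[0] = 1 / 1 = 1; v[1] = (w[1] - 2×1) / u[0] = (1 - 2×1) / 1 = -1. So v = [1, -1]. Forward-check [1, 2, 2] * [1, -1]: w[0] = 1×1 = 1; w[1] = 1×-1 + 2×1 = 1; w[2] = 2×-1 + 2×1 = 0; w[3] = 2×-1 = -2 → [1, 1, 0, -2] ✓

[1, -1]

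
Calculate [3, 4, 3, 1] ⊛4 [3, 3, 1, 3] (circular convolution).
Use y[k] = Σ_j f[j]·g[(k-j) mod 4]. y[0] = 3×3 + 4×3 + 3×1 + 1×3 = 27; y[1] = 3×3 + 4×3 + 3×3 + 1×1 = 31; y[2] = 3×1 + 4×3 + 3×3 + 1×3 = 27; y[3] = 3×3 + 4×1 + 3×3 + 1×3 = 25. Result: [27, 31, 27, 25]

[27, 31, 27, 25]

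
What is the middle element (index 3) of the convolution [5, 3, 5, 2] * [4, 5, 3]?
Use y[k] = Σ_i a[i]·b[k-i] at k=3. y[3] = 3×3 + 5×5 + 2×4 = 42

42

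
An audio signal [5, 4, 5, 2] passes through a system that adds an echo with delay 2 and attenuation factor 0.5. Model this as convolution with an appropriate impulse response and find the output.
Direct-path + delayed-attenuated-path model → impulse response h = [1, 0, 0.5] (1 at lag 0, 0.5 at lag 2). Output y[n] = x[n] + 0.5·x[n - 2] (with x[n] = 0 outside 0..3): y[0] = 5 + 0.5×0 = 5; y[1] = 4 + 0.5×0 = 4; y[2] = 5 + 0.5×5 = 7.5; y[3] = 2 + 0.5×4 = 4.0; y[4] = 0 + 0.5×5 = 2.5; y[5] = 0 + 0.5×2 = 1.0. So y = [5, 4, 7.5, 4.0, 2.5, 1.0]

[5, 4, 7.5, 4.0, 2.5, 1.0]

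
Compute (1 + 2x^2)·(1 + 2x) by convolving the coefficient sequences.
Ascending coefficients: a = [1, 0, 2], b = [1, 2]. c[0] = 1×1 = 1; c[1] = 1×2 + 0×1 = 2; c[2] = 0×2 + 2×1 = 2; c[3] = 2×2 = 4. Result coefficients: [1, 2, 2, 4] → 1 + 2x + 2x^2 + 4x^3

1 + 2x + 2x^2 + 4x^3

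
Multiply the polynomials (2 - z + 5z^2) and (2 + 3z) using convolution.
Ascending coefficients: a = [2, -1, 5], b = [2, 3]. c[0] = 2×2 = 4; c[1] = 2×3 + -1×2 = 4; c[2] = -1×3 + 5×2 = 7; c[3] = 5×3 = 15. Result coefficients: [4, 4, 7, 15] → 4 + 4z + 7z^2 + 15z^3

4 + 4z + 7z^2 + 15z^3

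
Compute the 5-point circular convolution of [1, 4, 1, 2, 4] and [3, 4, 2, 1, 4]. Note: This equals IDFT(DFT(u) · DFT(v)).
Either evaluate y[k] = Σ_j u[j]·v[(k-j) mod 5] directly, or use IDFT(DFT(u) · DFT(v)). y[0] = 1×3 + 4×4 + 1×1 + 2×2 + 4×4 = 40; y[1] = 1×4 + 4×3 + 1×4 + 2×1 + 4×2 = 30; y[2] = 1×2 + 4×4 + 1×3 + 2×4 + 4×1 = 33; y[3] = 1×1 + 4×2 + 1×4 + 2×3 + 4×4 = 35; y[4] = 1×4 + 4×1 + 1×2 + 2×4 + 4×3 = 30. Result: [40, 30, 33, 35, 30]

[40, 30, 33, 35, 30]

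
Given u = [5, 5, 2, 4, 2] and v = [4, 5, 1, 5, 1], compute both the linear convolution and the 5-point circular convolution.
Linear: y_lin[0] = 5×4 = 20; y_lin[1] = 5×5 + 5×4 = 45; y_lin[2] = 5×1 + 5×5 + 2×4 = 38; y_lin[3] = 5×5 + 5×1 + 2×5 + 4×4 = 56; y_lin[4] = 5×1 + 5×5 + 2×1 + 4×5 + 2×4 = 60; y_lin[5] = 5×1 + 2×5 + 4×1 + 2×5 = 29; y_lin[6] = 2×1 + 4×5 + 2×1 = 24; y_lin[7] = 4×1 + 2×5 = 14; y_lin[8] = 2×1 = 2 → [20, 45, 38, 56, 60, 29, 24, 14, 2]. Circular (length 5): y[0] = 5×4 + 5×1 + 2×5 + 4×1 + 2×5 = 49; y[1] = 5×5 + 5×4 + 2×1 + 4×5 + 2×1 = 69; y[2] = 5×1 + 5×5 + 2×4 + 4×1 + 2×5 = 52; y[3] = 5×5 + 5×1 + 2×5 + 4×4 + 2×1 = 58; y[4] = 5×1 + 5×5 + 2×1 + 4×5 + 2×4 = 60 → [49, 69, 52, 58, 60]

Linear: [20, 45, 38, 56, 60, 29, 24, 14, 2], Circular: [49, 69, 52, 58, 60]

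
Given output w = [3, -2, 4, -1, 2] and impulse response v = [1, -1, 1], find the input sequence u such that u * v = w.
Deconvolve w=[3, -2, 4, -1, 2] by v=[1, -1, 1]. Since v[0]=1, solve forward: u[0] = w[0] / 1 = 3; u[1] = (w[1] - 3×-1) / 1 = 1; u[2] = (w[2] - 1×-1 - 3×1) / 1 = 2. So u = [3, 1, 2]. Check by forward convolution: w[0] = 3×1 = 3; w[1] = 3×-1 + 1×1 = -2; w[2] = 3×1 + 1×-1 + 2×1 = 4; w[3] = 1×1 + 2×-1 = -1; w[4] = 2×1 = 2

[3, 1, 2]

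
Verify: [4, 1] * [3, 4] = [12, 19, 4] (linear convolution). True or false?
Recompute linear convolution of [4, 1] and [3, 4]: y[0] = 4×3 = 12; y[1] = 4×4 + 1×3 = 19; y[2] = 1×4 = 4 → [12, 19, 4]. Given [12, 19, 4] matches, so answer: Yes

Yes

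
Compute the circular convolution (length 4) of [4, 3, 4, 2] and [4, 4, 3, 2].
Use y[k] = Σ_j u[j]·v[(k-j) mod 4]. y[0] = 4×4 + 3×2 + 4×3 + 2×4 = 42; y[1] = 4×4 + 3×4 + 4×2 + 2×3 = 42; y[2] = 4×3 + 3×4 + 4×4 + 2×2 = 44; y[3] = 4×2 + 3×3 + 4×4 + 2×4 = 41. Result: [42, 42, 44, 41]

[42, 42, 44, 41]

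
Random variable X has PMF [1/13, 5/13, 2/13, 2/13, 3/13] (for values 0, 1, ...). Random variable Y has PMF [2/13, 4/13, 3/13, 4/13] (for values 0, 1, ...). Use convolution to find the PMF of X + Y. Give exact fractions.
P(X+Y=k) = Σ_i P(X=i)·P(Y=k-i) — a convolution of [1/13, 5/13, 2/13, 2/13, 3/13] and [2/13, 4/13, 3/13, 4/13]. P(X+Y=0) = (1/13)×(2/13) = 2/169; P(X+Y=1) = (1/13)×(4/13) + (5/13)×(2/13) = 4/169 + 10/169 = 14/169; P(X+Y=2) = (1/13)×(3/13) + (5/13)×(4/13) + (2/13)×(2/13) = 3/169 + 20/169 + 4/169 = 27/169; P(X+Y=3) = (1/13)×(4/13) + (5/13)×(3/13) + (2/13)×(4/13) + (2/13)×(2/13) = 4/169 + 15/169 + 8/169 + 4/169 = 31/169; P(X+Y=4) = (5/13)×(4/13) + (2/13)×(3/13) + (2/13)×(4/13) + (3/13)×(2/13) = 20/169 + 6/169 + 8/169 + 6/169 = 40/169; P(X+Y=5) = (2/13)×(4/13) + (2/13)×(3/13) + (3/13)×(4/13) = 8/169 + 6/169 + 12/169 = 2/13; P(X+Y=6) = (2/13)×(4/13) + (3/13)×(3/13) = 8/169 + 9/169 = 17/169; P(X+Y=7) = (3/13)×(4/13) = 12/169. PMF: [2/169, 14/169, 27/169, 31/169, 40/169, 2/13, 17/169, 12/169] (sums to 1 ✓)

[2/169, 14/169, 27/169, 31/169, 40/169, 2/13, 17/169, 12/169]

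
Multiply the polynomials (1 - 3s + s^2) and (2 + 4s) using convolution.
Ascending coefficients: a = [1, -3, 1], b = [2, 4]. c[0] = 1×2 = 2; c[1] = 1×4 + -3×2 = -2; c[2] = -3×4 + 1×2 = -10; c[3] = 1×4 = 4. Result coefficients: [2, -2, -10, 4] → 2 - 2s - 10s^2 + 4s^3

2 - 2s - 10s^2 + 4s^3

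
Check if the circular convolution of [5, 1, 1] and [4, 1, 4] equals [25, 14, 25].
Recompute circular convolution of [5, 1, 1] and [4, 1, 4]: y[0] = 5×4 + 1×4 + 1×1 = 25; y[1] = 5×1 + 1×4 + 1×4 = 13; y[2] = 5×4 + 1×1 + 1×4 = 25 → [25, 13, 25]. Compare to given [25, 14, 25]: they differ at index 1: given 14, correct 13, so answer: No

No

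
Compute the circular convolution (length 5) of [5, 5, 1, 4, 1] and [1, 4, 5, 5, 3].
Use y[k] = Σ_j x[j]·h[(k-j) mod 5]. y[0] = 5×1 + 5×3 + 1×5 + 4×5 + 1×4 = 49; y[1] = 5×4 + 5×1 + 1×3 + 4×5 + 1×5 = 53; y[2] = 5×5 + 5×4 + 1×1 + 4×3 + 1×5 = 63; y[3] = 5×5 + 5×5 + 1×4 + 4×1 + 1×3 = 61; y[4] = 5×3 + 5×5 + 1×5 + 4×4 + 1×1 = 62. Result: [49, 53, 63, 61, 62]

[49, 53, 63, 61, 62]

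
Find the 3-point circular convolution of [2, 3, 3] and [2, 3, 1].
Use y[k] = Σ_j f[j]·g[(k-j) mod 3]. y[0] = 2×2 + 3×1 + 3×3 = 16; y[1] = 2×3 + 3×2 + 3×1 = 15; y[2] = 2×1 + 3×3 + 3×2 = 17. Result: [16, 15, 17]

[16, 15, 17]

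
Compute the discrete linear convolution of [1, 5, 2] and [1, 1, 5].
y[0] = 1×1 = 1; y[1] = 1×1 + 5×1 = 6; y[2] = 1×5 + 5×1 + 2×1 = 12; y[3] = 5×5 + 2×1 = 27; y[4] = 2×5 = 10

[1, 6, 12, 27, 10]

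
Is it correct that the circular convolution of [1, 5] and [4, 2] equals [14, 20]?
Recompute circular convolution of [1, 5] and [4, 2]: y[0] = 1×4 + 5×2 = 14; y[1] = 1×2 + 5×4 = 22 → [14, 22]. Compare to given [14, 20]: they differ at index 1: given 20, correct 22, so answer: No

No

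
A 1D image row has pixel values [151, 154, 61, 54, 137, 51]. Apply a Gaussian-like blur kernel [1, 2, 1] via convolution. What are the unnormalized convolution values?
Convolve image row [151, 154, 61, 54, 137, 51] with kernel [1, 2, 1]: y[0] = 151×1 = 151; y[1] = 151×2 + 154×1 = 456; y[2] = 151×1 + 154×2 + 61×1 = 520; y[3] = 154×1 + 61×2 + 54×1 = 330; y[4] = 61×1 + 54×2 + 137×1 = 306; y[5] = 54×1 + 137×2 + 51×1 = 379; y[6] = 137×1 + 51×2 = 239; y[7] = 51×1 = 51 → [151, 456, 520, 330, 306, 379, 239, 51]. Normalization factor = sum(kernel) = 4.

[151, 456, 520, 330, 306, 379, 239, 51]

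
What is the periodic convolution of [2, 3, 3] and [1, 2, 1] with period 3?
Use y[k] = Σ_j a[j]·b[(k-j) mod 3]. y[0] = 2×1 + 3×1 + 3×2 = 11; y[1] = 2×2 + 3×1 + 3×1 = 10; y[2] = 2×1 + 3×2 + 3×1 = 11. Result: [11, 10, 11]

[11, 10, 11]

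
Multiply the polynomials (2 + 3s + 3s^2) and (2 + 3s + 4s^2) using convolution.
Ascending coefficients: a = [2, 3, 3], b = [2, 3, 4]. c[0] = 2×2 = 4; c[1] = 2×3 + 3×2 = 12; c[2] = 2×4 + 3×3 + 3×2 = 23; c[3] = 3×4 + 3×3 = 21; c[4] = 3×4 = 12. Result coefficients: [4, 12, 23, 21, 12] → 4 + 12s + 23s^2 + 21s^3 + 12s^4

4 + 12s + 23s^2 + 21s^3 + 12s^4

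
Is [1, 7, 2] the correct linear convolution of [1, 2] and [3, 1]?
Recompute linear convolution of [1, 2] and [3, 1]: y[0] = 1×3 = 3; y[1] = 1×1 + 2×3 = 7; y[2] = 2×1 = 2 → [3, 7, 2]. Compare to given [1, 7, 2]: they differ at index 0: given 1, correct 3, so answer: No

No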